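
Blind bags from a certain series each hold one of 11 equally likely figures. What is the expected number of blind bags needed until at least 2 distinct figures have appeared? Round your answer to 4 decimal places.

With k distinct figures already seen, the next new one arrives after an expected 11/(11-k) blind bags.
Sum over k = 0,...,1: E = 11/11 + 11/10 = 2.10000.

2.1000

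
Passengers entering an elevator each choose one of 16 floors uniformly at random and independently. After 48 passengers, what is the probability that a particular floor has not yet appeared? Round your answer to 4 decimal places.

Each passenger misses the fixed floor with probability (16-1)/16 = 15/16, independently.
P(still missing after 48) = (15/16)^48 = 0.04515.

0.0451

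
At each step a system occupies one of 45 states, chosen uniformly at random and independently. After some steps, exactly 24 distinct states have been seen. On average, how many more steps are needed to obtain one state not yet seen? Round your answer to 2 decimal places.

2.14

Each step yields a new state with probability (45-24)/45 = 21/45, so the wait is geometric with mean 45/21.
E = 45/21 = 2.143.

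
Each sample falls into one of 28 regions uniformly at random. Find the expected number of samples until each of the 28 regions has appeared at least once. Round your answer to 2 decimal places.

The wait to go from k to k+1 distinct regions is geometric with mean 28/(28-k).
E[T] = 28/28 + 28/27 + 28/26 + ... + 28/2 + 28/1 = 28·H_{28}.
H_{28} = 3.927, so E[T] = 109.961.

109.96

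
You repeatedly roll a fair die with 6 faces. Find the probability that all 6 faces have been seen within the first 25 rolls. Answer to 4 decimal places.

Let A_i be the event that face i is missing after 25 rolls. By inclusion–exclusion on the A_i,
P(all seen) = Σ_{j=0}^{6} (-1)^j C(6,j)((6-j)/6)^25
= 1.00000 - 0.06290 + 0.00059 - 0.00000 + 0.00000 - 0.00000 + 0.00000
= 0.93770.

0.9377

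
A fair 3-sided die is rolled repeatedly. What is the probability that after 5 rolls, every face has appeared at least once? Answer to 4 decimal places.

By inclusion–exclusion over which faces are missing,
P(all seen) = Σ_{j=0}^{3} (-1)^j C(3,j)((3-j)/3)^5
= 1.00000 - 0.39506 + 0.01235 - 0.00000
= 0.61728.

0.6173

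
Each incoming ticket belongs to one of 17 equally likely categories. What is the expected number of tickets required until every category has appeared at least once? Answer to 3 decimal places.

The wait to go from k to k+1 distinct categories is geometric with mean 17/(17-k).
E[T] = 17/17 + 17/16 + 17/15 + ... + 17/2 + 17/1 = 17·H_{17}.
H_{17} = 3.4396, so E[T] = 58.4724.

58.472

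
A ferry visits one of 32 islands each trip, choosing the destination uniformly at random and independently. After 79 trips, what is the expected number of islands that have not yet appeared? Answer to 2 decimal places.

For each island, P(unseen after 79) = (31/32)^79 = 0.081.
By linearity of expectation, E[unseen] = 32·(31/32)^79 = 2.605.

2.61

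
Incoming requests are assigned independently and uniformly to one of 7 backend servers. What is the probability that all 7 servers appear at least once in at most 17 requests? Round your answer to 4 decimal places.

0.5570

By inclusion–exclusion over which servers are missing,
P(all seen) = Σ_{j=0}^{7} (-1)^j C(7,j)((7-j)/7)^17
= 1.00000 - 0.50933 + 0.06887 - 0.00258 + 0.00002 - 0.00000 + 0.00000 - 0.00000
= 0.55697.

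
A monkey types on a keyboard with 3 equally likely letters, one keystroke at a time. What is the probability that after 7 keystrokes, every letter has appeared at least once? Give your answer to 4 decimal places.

Let A_i be the event that letter i is missing after 7 keystrokes. By inclusion–exclusion on the A_i,
P(all seen) = Σ_{j=0}^{3} (-1)^j C(3,j)((3-j)/3)^7
= 1.00000 - 0.17558 + 0.00137 - 0.00000
= 0.82579.

0.8258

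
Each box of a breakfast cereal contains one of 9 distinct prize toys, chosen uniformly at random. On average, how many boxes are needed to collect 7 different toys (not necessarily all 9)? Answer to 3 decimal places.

With k distinct toys already seen, the next new one arrives after an expected 9/(9-k) boxes.
Sum over k = 0,...,6: E = 9/9 + 9/8 + 9/7 + ... + 9/4 + 9/3 = 11.9607.

11.961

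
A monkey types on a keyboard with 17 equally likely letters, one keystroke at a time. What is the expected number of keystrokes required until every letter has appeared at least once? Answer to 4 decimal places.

After k distinct letters have appeared, the next keystroke gives a new one with probability (17-k)/17, so the expected wait for the (k+1)-th is 17/(17-k).
E[T] = 17/17 + 17/16 + 17/15 + ... + 17/2 + 17/1 = 17·H_{17}.
H_{17} = 3.43955, so E[T] = 58.47239.

58.4724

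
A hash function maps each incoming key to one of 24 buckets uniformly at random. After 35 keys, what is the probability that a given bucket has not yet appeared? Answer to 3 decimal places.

0.225

Each key misses the fixed bucket with probability (24-1)/24 = 23/24, independently.
P(still missing after 35) = (23/24)^35 = 0.2255.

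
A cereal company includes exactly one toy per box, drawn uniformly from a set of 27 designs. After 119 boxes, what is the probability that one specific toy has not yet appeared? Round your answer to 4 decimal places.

Each box misses the fixed toy with probability (27-1)/27 = 26/27, independently.
P(still missing after 119) = (26/27)^119 = 0.01121.

0.0112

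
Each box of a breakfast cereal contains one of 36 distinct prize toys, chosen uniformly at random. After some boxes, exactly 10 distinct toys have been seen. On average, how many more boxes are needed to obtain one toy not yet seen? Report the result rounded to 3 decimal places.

1.385

Each box yields a new toy with probability (36-10)/36 = 26/36, so the wait is geometric with mean 36/26.
E = 36/26 = 1.3846.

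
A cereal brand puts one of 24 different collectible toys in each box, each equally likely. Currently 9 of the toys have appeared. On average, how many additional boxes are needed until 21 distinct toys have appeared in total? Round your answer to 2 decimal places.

35.64

With k distinct toys already seen, the next new one takes an expected 24/(24-k) boxes.
Sum over k = 9,...,20: E = 24/15 + 24/14 + 24/13 + ... + 24/5 + 24/4 = 35.637.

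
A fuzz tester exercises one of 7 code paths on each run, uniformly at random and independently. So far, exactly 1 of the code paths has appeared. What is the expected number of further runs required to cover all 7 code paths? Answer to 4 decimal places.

17.1500

From k distinct to k+1 distinct takes on average 7/(7-k) runs.
Sum over k = 1,...,6: E = 7/6 + 7/5 + 7/4 + 7/3 + 7/2 + 7/1 = 17.15000.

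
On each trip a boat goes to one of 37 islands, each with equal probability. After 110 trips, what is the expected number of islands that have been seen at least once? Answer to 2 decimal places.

35.18

For each island, P(seen in 110 trips) = 1 - (36/37)^110 = 0.951.
By linearity of expectation, E[distinct seen] = 37·(1 - (36/37)^110) = 35.183.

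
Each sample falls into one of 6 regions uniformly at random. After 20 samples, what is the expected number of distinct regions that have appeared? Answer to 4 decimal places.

For each region, P(seen in 20 samples) = 1 - (5/6)^20 = 0.97392.
By linearity of expectation, E[distinct seen] = 6·(1 - (5/6)^20) = 5.84350.

5.8435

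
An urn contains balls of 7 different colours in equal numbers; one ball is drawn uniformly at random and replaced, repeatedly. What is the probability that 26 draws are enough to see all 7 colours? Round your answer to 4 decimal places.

0.8761

By inclusion–exclusion over which colours are missing,
P(all seen) = Σ_{j=0}^{7} (-1)^j C(7,j)((7-j)/7)^26
= 1.00000 - 0.12720 + 0.00333 - 0.00002 + 0.00000 - 0.00000 + 0.00000 - 0.00000
= 0.87612.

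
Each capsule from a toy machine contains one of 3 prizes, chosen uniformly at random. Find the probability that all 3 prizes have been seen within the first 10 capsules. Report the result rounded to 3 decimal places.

0.948

Let A_i be the event that prize i is missing after 10 capsules. By inclusion–exclusion on the A_i,
P(all seen) = Σ_{j=0}^{3} (-1)^j C(3,j)((3-j)/3)^10
= 1.0000 - 0.0520 + 0.0001 - 0.0000
= 0.9480.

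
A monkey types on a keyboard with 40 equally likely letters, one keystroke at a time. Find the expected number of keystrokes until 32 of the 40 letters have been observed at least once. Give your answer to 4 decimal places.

62.4274

Going from k to k+1 distinct takes a geometric number of keystrokes with mean 40/(40-k).
Sum over k = 0,...,31: E = 40/40 + 40/39 + 40/38 + ... + 40/10 + 40/9 = 62.42744.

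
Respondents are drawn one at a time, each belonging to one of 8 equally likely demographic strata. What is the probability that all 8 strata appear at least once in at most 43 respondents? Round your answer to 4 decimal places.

0.9744

Let A_i be the event that stratum i is missing after 43 respondents. By inclusion–exclusion on the A_i,
P(all seen) = Σ_{j=0}^{8} (-1)^j C(8,j)((8-j)/8)^43
= 1.00000 - 0.02567 + 0.00012 - 0.00000 + 0.00000 - 0.00000 + 0.00000 - 0.00000 + 0.00000
= 0.97445.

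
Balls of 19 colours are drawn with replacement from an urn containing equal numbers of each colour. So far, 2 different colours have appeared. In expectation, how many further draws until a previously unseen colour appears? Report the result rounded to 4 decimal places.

Each draw yields a new colour with probability (19-2)/19 = 17/19, so the wait is geometric with mean 19/17.
E = 19/17 = 1.11765.

1.1176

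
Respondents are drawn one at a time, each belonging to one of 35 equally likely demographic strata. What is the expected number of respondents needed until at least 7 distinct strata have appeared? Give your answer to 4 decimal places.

7.6864

Going from k to k+1 distinct takes a geometric number of respondents with mean 35/(35-k).
Sum over k = 0,...,6: E = 35/35 + 35/34 + 35/33 + ... + 35/30 + 35/29 = 7.68636.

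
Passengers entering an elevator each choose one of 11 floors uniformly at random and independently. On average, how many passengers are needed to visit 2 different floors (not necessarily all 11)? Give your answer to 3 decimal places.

2.100

With k distinct floors already seen, the next new one arrives after an expected 11/(11-k) passengers.
Sum over k = 0,...,1: E = 11/11 + 11/10 = 2.1000.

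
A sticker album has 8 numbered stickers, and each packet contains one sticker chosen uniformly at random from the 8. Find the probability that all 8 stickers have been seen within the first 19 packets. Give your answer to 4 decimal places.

0.4783

Let A_i be the event that sticker i is missing after 19 packets. By inclusion–exclusion on the A_i,
P(all seen) = Σ_{j=0}^{8} (-1)^j C(8,j)((8-j)/8)^19
= 1.00000 - 0.63277 + 0.11839 - 0.00741 + 0.00013 - 0.00000 + 0.00000 - 0.00000 + 0.00000
= 0.47835.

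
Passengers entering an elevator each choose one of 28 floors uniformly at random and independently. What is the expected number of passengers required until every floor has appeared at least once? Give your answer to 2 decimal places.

109.96

The wait to go from k to k+1 distinct floors is geometric with mean 28/(28-k).
E[T] = 28/28 + 28/27 + 28/26 + ... + 28/2 + 28/1 = 28·H_{28}.
H_{28} = 3.927, so E[T] = 109.961.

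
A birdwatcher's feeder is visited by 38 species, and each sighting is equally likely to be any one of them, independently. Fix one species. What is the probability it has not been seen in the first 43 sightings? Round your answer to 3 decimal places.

Each sighting misses the fixed species with probability (38-1)/38 = 37/38, independently.
P(still missing after 43) = (37/38)^43 = 0.3177.

0.318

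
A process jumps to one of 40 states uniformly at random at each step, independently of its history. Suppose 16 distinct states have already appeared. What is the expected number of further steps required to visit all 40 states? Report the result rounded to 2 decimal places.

The wait to go from k to k+1 distinct states is geometric with mean 40/(40-k).
Sum over k = 16,...,39: E = 40/24 + 40/23 + 40/22 + ... + 40/2 + 40/1 = 151.038.

151.04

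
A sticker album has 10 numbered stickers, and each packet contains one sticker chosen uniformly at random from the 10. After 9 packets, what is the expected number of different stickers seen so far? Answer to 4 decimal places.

For each sticker, P(seen in 9 packets) = 1 - (9/10)^9 = 0.61258.
By linearity of expectation, E[distinct seen] = 10·(1 - (9/10)^9) = 6.12580.

6.1258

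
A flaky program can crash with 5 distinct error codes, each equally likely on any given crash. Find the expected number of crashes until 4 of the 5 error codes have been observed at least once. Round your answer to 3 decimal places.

6.417

Going from k to k+1 distinct takes a geometric number of crashes with mean 5/(5-k).
Sum over k = 0,...,3: E = 5/5 + 5/4 + 5/3 + 5/2 = 6.4167.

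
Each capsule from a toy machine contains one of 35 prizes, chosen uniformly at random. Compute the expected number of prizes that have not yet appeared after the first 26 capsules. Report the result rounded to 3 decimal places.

16.472

For each prize, P(unseen after 26) = (34/35)^26 = 0.4706.
By linearity of expectation, E[unseen] = 35·(34/35)^26 = 16.4722.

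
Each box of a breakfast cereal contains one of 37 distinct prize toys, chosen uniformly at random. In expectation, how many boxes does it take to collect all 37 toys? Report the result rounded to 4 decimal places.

After k distinct toys have appeared, the next box gives a new one with probability (37-k)/37, so the expected wait for the (k+1)-th is 37/(37-k).
E[T] = 37/37 + 37/36 + 37/35 + ... + 37/2 + 37/1 = 37·H_{37}.
H_{37} = 4.20159, so E[T] = 155.45869.

155.4587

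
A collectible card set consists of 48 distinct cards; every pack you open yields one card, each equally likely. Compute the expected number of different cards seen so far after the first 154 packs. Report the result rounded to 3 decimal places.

46.124

For each card, P(seen in 154 packs) = 1 - (47/48)^154 = 0.9609.
By linearity of expectation, E[distinct seen] = 48·(1 - (47/48)^154) = 46.1243.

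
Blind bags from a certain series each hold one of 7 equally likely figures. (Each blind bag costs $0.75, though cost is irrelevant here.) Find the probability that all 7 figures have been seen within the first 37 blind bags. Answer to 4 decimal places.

By inclusion–exclusion over which figures are missing,
P(all seen) = Σ_{j=0}^{7} (-1)^j C(7,j)((7-j)/7)^37
= 1.00000 - 0.02334 + 0.00008 - 0.00000 + 0.00000 - 0.00000 + 0.00000 - 0.00000
= 0.97674.

0.9767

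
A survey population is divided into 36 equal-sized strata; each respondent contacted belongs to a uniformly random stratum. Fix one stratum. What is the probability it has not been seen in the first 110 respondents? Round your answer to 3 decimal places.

Each respondent misses the fixed stratum with probability (36-1)/36 = 35/36, independently.
P(still missing after 110) = (35/36)^110 = 0.0451.

0.045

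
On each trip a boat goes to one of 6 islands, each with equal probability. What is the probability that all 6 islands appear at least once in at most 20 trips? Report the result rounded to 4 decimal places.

By inclusion–exclusion over which islands are missing,
P(all seen) = Σ_{j=0}^{6} (-1)^j C(6,j)((6-j)/6)^20
= 1.00000 - 0.15650 + 0.00451 - 0.00002 + 0.00000 - 0.00000 + 0.00000
= 0.84799.

0.8480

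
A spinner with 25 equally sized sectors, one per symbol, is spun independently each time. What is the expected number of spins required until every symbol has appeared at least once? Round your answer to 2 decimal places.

After k distinct symbols have appeared, the next spin gives a new one with probability (25-k)/25, so the expected wait for the (k+1)-th is 25/(25-k).
E[T] = 25/25 + 25/24 + 25/23 + ... + 25/2 + 25/1 = 25·H_{25}.
H_{25} = 3.816, so E[T] = 95.399.

95.40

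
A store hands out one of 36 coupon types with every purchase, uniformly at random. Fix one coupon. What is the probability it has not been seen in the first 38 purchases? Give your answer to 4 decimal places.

On each purchase the fixed coupon fails to appear with probability 35/36.
P(still missing after 38) = (35/36)^38 = 0.34284.

0.3428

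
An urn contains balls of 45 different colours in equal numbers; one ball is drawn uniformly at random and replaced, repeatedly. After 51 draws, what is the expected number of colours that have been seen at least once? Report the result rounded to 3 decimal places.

For each colour, P(seen in 51 draws) = 1 - (44/45)^51 = 0.6821.
By linearity of expectation, E[distinct seen] = 45·(1 - (44/45)^51) = 30.6959.

30.696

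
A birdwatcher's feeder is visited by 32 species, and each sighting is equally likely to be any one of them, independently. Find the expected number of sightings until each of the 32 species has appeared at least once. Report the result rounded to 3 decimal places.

After k distinct species have appeared, the next sighting gives a new one with probability (32-k)/32, so the expected wait for the (k+1)-th is 32/(32-k).
E[T] = 32/32 + 32/31 + 32/30 + ... + 32/2 + 32/1 = 32·H_{32}.
H_{32} = 4.0585, so E[T] = 129.8718.

129.872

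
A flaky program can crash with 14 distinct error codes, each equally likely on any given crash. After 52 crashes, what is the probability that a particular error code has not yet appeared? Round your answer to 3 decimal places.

Each crash misses the fixed error code with probability (14-1)/14 = 13/14, independently.
P(still missing after 52) = (13/14)^52 = 0.0212.

0.021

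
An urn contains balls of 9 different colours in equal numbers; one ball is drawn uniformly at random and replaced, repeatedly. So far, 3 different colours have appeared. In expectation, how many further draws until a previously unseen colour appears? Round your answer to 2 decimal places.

Each draw yields a new colour with probability (9-3)/9 = 6/9, so the wait is geometric with mean 9/6.
E = 9/6 = 1.500.

1.50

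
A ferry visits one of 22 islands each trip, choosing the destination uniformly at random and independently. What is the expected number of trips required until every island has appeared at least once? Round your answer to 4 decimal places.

The wait to go from k to k+1 distinct islands is geometric with mean 22/(22-k).
E[T] = 22/22 + 22/21 + 22/20 + ... + 22/2 + 22/1 = 22·H_{22}.
H_{22} = 3.69081, so E[T] = 81.19789.

81.1979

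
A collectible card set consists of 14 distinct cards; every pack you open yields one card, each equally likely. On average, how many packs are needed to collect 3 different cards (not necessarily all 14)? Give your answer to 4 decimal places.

3.2436

Going from k to k+1 distinct takes a geometric number of packs with mean 14/(14-k).
Sum over k = 0,...,2: E = 14/14 + 14/13 + 14/12 = 3.24359.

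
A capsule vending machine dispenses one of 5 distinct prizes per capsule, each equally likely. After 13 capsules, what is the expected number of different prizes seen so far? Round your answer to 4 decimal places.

For each prize, P(seen in 13 capsules) = 1 - (4/5)^13 = 0.94502.
By linearity of expectation, E[distinct seen] = 5·(1 - (4/5)^13) = 4.72512.

4.7251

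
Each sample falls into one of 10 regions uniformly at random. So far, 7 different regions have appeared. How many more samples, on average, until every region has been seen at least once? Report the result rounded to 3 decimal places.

18.333

The wait to go from k to k+1 distinct regions is geometric with mean 10/(10-k).
Sum over k = 7,...,9: E = 10/3 + 10/2 + 10/1 = 18.3333.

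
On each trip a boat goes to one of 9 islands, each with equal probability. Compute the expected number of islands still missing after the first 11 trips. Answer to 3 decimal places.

2.464

For each island, P(unseen after 11) = (8/9)^11 = 0.2737.
By linearity of expectation, E[unseen] = 9·(8/9)^11 = 2.4636.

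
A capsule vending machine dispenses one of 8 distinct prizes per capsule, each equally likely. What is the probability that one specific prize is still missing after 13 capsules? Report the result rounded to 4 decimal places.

0.1762

On each capsule the fixed prize fails to appear with probability 7/8.
P(still missing after 13) = (7/8)^13 = 0.17624.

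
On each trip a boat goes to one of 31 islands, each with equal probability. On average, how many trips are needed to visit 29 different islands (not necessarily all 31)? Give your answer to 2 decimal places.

With k distinct islands already seen, the next new one arrives after an expected 31/(31-k) trips.
Sum over k = 0,...,28: E = 31/31 + 31/30 + 31/29 + ... + 31/4 + 31/3 = 78.345.

78.34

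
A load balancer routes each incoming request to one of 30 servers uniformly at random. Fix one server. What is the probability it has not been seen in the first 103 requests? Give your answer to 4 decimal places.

Each request misses the fixed server with probability (30-1)/30 = 29/30, independently.
P(still missing after 103) = (29/30)^103 = 0.03044.

0.0304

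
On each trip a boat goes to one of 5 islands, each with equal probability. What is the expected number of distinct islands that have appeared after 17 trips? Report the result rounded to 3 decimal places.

4.887

For each island, P(seen in 17 trips) = 1 - (4/5)^17 = 0.9775.
By linearity of expectation, E[distinct seen] = 5·(1 - (4/5)^17) = 4.8874.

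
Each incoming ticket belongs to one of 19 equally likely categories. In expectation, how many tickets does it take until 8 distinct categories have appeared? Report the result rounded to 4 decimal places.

10.0294

With k distinct categories already seen, the next new one arrives after an expected 19/(19-k) tickets.
Sum over k = 0,...,7: E = 19/19 + 19/18 + 19/17 + ... + 19/13 + 19/12 = 10.02938.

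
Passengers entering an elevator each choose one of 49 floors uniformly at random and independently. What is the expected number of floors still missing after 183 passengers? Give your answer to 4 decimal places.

1.1258

For each floor, P(unseen after 183) = (48/49)^183 = 0.02298.
By linearity of expectation, E[unseen] = 49·(48/49)^183 = 1.12580.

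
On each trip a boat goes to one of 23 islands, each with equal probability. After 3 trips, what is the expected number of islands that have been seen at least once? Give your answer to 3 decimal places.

For each island, P(seen in 3 trips) = 1 - (22/23)^3 = 0.1248.
By linearity of expectation, E[distinct seen] = 23·(1 - (22/23)^3) = 2.8715.

2.871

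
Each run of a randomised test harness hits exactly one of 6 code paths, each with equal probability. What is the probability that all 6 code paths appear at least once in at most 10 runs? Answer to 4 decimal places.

By inclusion–exclusion over which code paths are missing,
P(all seen) = Σ_{j=0}^{6} (-1)^j C(6,j)((6-j)/6)^10
= 1.00000 - 0.96903 + 0.26012 - 0.01953 + 0.00025 - 0.00000 + 0.00000
= 0.27181.

0.2718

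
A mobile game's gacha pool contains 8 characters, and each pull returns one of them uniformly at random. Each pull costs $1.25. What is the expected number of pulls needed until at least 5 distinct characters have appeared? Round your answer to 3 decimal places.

Going from k to k+1 distinct takes a geometric number of pulls with mean 8/(8-k).
Sum over k = 0,...,4: E = 8/8 + 8/7 + 8/6 + 8/5 + 8/4 = 7.0762.

7.076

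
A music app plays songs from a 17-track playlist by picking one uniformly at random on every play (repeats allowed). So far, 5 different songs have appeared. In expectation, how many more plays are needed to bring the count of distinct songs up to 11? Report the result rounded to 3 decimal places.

11.105

With k distinct songs already seen, the next new one takes an expected 17/(17-k) plays.
Sum over k = 5,...,10: E = 17/12 + 17/11 + 17/10 + 17/9 + 17/8 + 17/7 = 11.1046.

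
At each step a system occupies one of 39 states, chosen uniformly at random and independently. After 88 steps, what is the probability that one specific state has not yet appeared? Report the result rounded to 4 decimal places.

Each step misses the fixed state with probability (39-1)/39 = 38/39, independently.
P(still missing after 88) = (38/39)^88 = 0.10169.

0.1017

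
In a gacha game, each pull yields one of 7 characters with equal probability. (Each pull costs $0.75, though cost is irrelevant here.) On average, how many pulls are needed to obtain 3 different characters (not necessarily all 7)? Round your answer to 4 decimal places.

Going from k to k+1 distinct takes a geometric number of pulls with mean 7/(7-k).
Sum over k = 0,...,2: E = 7/7 + 7/6 + 7/5 = 3.56667.

3.5667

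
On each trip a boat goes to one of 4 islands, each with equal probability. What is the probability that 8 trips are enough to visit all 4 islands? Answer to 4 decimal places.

0.6229

Let A_i be the event that island i is missing after 8 trips. By inclusion–exclusion on the A_i,
P(all seen) = Σ_{j=0}^{4} (-1)^j C(4,j)((4-j)/4)^8
= 1.00000 - 0.40045 + 0.02344 - 0.00006 + 0.00000
= 0.62292.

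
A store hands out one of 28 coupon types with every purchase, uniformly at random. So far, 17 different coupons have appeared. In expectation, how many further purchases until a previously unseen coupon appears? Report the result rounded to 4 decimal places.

Each purchase yields a new coupon with probability (28-17)/28 = 11/28, so the wait is geometric with mean 28/11.
E = 28/11 = 2.54545.

2.5455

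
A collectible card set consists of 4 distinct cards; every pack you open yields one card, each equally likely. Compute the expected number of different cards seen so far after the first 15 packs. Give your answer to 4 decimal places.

3.9465

For each card, P(seen in 15 packs) = 1 - (3/4)^15 = 0.98664.
By linearity of expectation, E[distinct seen] = 4·(1 - (3/4)^15) = 3.94655.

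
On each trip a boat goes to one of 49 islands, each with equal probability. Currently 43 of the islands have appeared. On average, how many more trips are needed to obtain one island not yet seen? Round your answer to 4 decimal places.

The number of trips until the next new island is geometric with success probability 6/49, so its mean is 49/6.
E = 49/6 = 8.16667.

8.1667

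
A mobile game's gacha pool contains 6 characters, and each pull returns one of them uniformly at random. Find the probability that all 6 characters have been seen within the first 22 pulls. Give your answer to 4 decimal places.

By inclusion–exclusion over which characters are missing,
P(all seen) = Σ_{j=0}^{6} (-1)^j C(6,j)((6-j)/6)^22
= 1.00000 - 0.10868 + 0.00200 - 0.00000 + 0.00000 - 0.00000 + 0.00000
= 0.89332.

0.8933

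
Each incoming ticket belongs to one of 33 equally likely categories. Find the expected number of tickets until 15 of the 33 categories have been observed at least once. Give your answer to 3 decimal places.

Going from k to k+1 distinct takes a geometric number of tickets with mean 33/(33-k).
Sum over k = 0,...,14: E = 33/33 + 33/32 + 33/31 + ... + 33/20 + 33/19 = 19.5918.

19.592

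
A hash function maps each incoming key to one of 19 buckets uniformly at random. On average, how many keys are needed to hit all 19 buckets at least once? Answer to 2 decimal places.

After k distinct buckets have appeared, the next key gives a new one with probability (19-k)/19, so the expected wait for the (k+1)-th is 19/(19-k).
E[T] = 19/19 + 19/18 + 19/17 + ... + 19/2 + 19/1 = 19·H_{19}.
H_{19} = 3.548, so E[T] = 67.407.

67.41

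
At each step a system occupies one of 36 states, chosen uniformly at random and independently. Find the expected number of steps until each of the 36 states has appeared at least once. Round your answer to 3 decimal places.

Split into phases: going from k distinct to k+1 distinct takes on average 36/(36-k) steps.
E[T] = 36/36 + 36/35 + 36/34 + ... + 36/2 + 36/1 = 36·H_{36}.
H_{36} = 4.1746, so E[T] = 150.2841.

150.284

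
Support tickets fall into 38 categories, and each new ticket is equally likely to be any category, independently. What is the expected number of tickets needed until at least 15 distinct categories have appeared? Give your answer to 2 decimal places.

18.76

Going from k to k+1 distinct takes a geometric number of tickets with mean 38/(38-k).
Sum over k = 0,...,14: E = 38/38 + 38/37 + 38/36 + ... + 38/25 + 38/24 = 18.757.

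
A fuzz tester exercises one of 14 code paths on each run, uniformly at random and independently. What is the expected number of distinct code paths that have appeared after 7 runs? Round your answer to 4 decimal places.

5.6664

For each code path, P(seen in 7 runs) = 1 - (13/14)^7 = 0.40474.
By linearity of expectation, E[distinct seen] = 14·(1 - (13/14)^7) = 5.66635.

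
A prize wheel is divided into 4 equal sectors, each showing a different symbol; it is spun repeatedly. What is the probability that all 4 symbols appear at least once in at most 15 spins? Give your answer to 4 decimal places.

Let A_i be the event that symbol i is missing after 15 spins. By inclusion–exclusion on the A_i,
P(all seen) = Σ_{j=0}^{4} (-1)^j C(4,j)((4-j)/4)^15
= 1.00000 - 0.05345 + 0.00018 - 0.00000 + 0.00000
= 0.94673.

0.9467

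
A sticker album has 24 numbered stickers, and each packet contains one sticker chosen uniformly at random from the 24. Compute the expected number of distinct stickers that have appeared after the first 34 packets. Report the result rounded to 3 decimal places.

For each sticker, P(seen in 34 packets) = 1 - (23/24)^34 = 0.7647.
By linearity of expectation, E[distinct seen] = 24·(1 - (23/24)^34) = 18.3536.

18.354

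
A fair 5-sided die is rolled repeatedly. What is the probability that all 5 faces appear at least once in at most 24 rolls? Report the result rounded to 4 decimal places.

By inclusion–exclusion over which faces are missing,
P(all seen) = Σ_{j=0}^{5} (-1)^j C(5,j)((5-j)/5)^24
= 1.00000 - 0.02361 + 0.00005 - 0.00000 + 0.00000 - 0.00000
= 0.97644.

0.9764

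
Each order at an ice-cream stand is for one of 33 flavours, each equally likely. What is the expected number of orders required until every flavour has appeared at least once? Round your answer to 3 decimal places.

Split into phases: going from k distinct to k+1 distinct takes on average 33/(33-k) orders.
E[T] = 33/33 + 33/32 + 33/31 + ... + 33/2 + 33/1 = 33·H_{33}.
H_{33} = 4.0888, so E[T] = 134.9303.

134.930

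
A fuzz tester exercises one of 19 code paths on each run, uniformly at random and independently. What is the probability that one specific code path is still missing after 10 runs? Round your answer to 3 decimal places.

0.582

On each run the fixed code path fails to appear with probability 18/19.
P(still missing after 10) = (18/19)^10 = 0.5824.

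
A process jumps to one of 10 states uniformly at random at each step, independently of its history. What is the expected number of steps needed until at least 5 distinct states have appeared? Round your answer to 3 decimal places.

6.456

Going from k to k+1 distinct takes a geometric number of steps with mean 10/(10-k).
Sum over k = 0,...,4: E = 10/10 + 10/9 + 10/8 + 10/7 + 10/6 = 6.4563.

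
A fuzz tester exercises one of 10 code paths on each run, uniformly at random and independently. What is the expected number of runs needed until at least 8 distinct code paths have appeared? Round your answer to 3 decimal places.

14.290

Going from k to k+1 distinct takes a geometric number of runs with mean 10/(10-k).
Sum over k = 0,...,7: E = 10/10 + 10/9 + 10/8 + ... + 10/4 + 10/3 = 14.2897.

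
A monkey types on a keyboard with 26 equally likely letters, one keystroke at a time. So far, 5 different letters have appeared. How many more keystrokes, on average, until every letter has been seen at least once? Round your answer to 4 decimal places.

94.7793

The wait to go from k to k+1 distinct letters is geometric with mean 26/(26-k).
Sum over k = 5,...,25: E = 26/21 + 26/20 + 26/19 + ... + 26/2 + 26/1 = 94.77933.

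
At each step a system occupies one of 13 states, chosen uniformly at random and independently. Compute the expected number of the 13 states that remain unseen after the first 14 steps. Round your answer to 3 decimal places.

For each state, P(unseen after 14) = (12/13)^14 = 0.3261.
By linearity of expectation, E[unseen] = 13·(12/13)^14 = 4.2391.

4.239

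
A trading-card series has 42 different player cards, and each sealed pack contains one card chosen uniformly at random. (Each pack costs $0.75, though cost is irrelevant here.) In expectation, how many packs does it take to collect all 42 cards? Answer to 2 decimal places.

181.72

After k distinct cards have appeared, the next pack gives a new one with probability (42-k)/42, so the expected wait for the (k+1)-th is 42/(42-k).
E[T] = 42/42 + 42/41 + 42/40 + ... + 42/2 + 42/1 = 42·H_{42}.
H_{42} = 4.327, so E[T] = 181.723.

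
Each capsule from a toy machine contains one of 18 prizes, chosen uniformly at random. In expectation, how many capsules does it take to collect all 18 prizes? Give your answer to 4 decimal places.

The wait to go from k to k+1 distinct prizes is geometric with mean 18/(18-k).
E[T] = 18/18 + 18/17 + 18/16 + ... + 18/2 + 18/1 = 18·H_{18}.
H_{18} = 3.49511, so E[T] = 62.91195.

62.9119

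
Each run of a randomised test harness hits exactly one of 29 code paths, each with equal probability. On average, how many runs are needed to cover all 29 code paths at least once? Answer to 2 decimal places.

114.89

Split into phases: going from k distinct to k+1 distinct takes on average 29/(29-k) runs.
E[T] = 29/29 + 29/28 + 29/27 + ... + 29/2 + 29/1 = 29·H_{29}.
H_{29} = 3.962, so E[T] = 114.888.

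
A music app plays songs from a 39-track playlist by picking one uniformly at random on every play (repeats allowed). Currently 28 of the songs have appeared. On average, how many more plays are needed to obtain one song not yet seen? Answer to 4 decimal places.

3.5455

The number of plays until the next new song is geometric with success probability 11/39, so its mean is 39/11.
E = 39/11 = 3.54545.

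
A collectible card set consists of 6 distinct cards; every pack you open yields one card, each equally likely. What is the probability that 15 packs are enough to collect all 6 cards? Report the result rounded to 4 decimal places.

0.6442

Let A_i be the event that card i is missing after 15 packs. By inclusion–exclusion on the A_i,
P(all seen) = Σ_{j=0}^{6} (-1)^j C(6,j)((6-j)/6)^15
= 1.00000 - 0.38943 + 0.03425 - 0.00061 + 0.00000 - 0.00000 + 0.00000
= 0.64421.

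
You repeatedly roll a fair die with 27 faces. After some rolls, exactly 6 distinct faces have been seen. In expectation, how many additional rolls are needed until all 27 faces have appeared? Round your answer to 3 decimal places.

The wait to go from k to k+1 distinct faces is geometric with mean 27/(27-k).
Sum over k = 6,...,26: E = 27/21 + 27/20 + 27/19 + ... + 27/2 + 27/1 = 98.4247.

98.425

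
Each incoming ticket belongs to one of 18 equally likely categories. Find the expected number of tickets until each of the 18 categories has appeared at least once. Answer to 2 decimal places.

62.91

The wait to go from k to k+1 distinct categories is geometric with mean 18/(18-k).
E[T] = 18/18 + 18/17 + 18/16 + ... + 18/2 + 18/1 = 18·H_{18}.
H_{18} = 3.495, so E[T] = 62.912.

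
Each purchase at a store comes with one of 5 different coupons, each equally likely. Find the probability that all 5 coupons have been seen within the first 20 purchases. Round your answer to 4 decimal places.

Let A_i be the event that coupon i is missing after 20 purchases. By inclusion–exclusion on the A_i,
P(all seen) = Σ_{j=0}^{5} (-1)^j C(5,j)((5-j)/5)^20
= 1.00000 - 0.05765 + 0.00037 - 0.00000 + 0.00000 - 0.00000
= 0.94272.

0.9427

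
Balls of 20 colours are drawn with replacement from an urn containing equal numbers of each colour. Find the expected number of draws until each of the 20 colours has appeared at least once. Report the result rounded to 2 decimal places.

Split into phases: going from k distinct to k+1 distinct takes on average 20/(20-k) draws.
E[T] = 20/20 + 20/19 + 20/18 + ... + 20/2 + 20/1 = 20·H_{20}.
H_{20} = 3.598, so E[T] = 71.955.

71.95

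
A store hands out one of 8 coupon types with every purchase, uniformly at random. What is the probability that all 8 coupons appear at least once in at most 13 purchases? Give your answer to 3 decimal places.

0.139

Let A_i be the event that coupon i is missing after 13 purchases. By inclusion–exclusion on the A_i,
P(all seen) = Σ_{j=0}^{8} (-1)^j C(8,j)((8-j)/8)^13
= 1.0000 - 1.4099 + 0.6652 - 0.1243 + 0.0085 - 0.0002 + 0.0000 - 0.0000 + 0.0000
= 0.1393.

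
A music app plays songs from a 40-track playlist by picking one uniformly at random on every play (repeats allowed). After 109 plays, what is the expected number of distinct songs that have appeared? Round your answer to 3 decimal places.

37.467

For each song, P(seen in 109 plays) = 1 - (39/40)^109 = 0.9367.
By linearity of expectation, E[distinct seen] = 40·(1 - (39/40)^109) = 37.4674.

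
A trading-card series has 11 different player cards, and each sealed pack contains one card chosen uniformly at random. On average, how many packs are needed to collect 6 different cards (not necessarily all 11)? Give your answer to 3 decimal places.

8.102

With k distinct cards already seen, the next new one arrives after an expected 11/(11-k) packs.
Sum over k = 0,...,5: E = 11/11 + 11/10 + 11/9 + 11/8 + 11/7 + 11/6 = 8.1020.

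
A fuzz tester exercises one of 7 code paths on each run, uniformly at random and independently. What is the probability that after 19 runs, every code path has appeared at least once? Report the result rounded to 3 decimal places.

By inclusion–exclusion over which code paths are missing,
P(all seen) = Σ_{j=0}^{7} (-1)^j C(7,j)((7-j)/7)^19
= 1.0000 - 0.3742 + 0.0351 - 0.0008 + 0.0000 - 0.0000 + 0.0000 - 0.0000
= 0.6601.

0.660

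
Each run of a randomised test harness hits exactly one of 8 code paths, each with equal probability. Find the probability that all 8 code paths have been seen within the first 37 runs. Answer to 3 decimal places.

Let A_i be the event that code path i is missing after 37 runs. By inclusion–exclusion on the A_i,
P(all seen) = Σ_{j=0}^{8} (-1)^j C(8,j)((8-j)/8)^37
= 1.0000 - 0.0572 + 0.0007 - 0.0000 + 0.0000 - 0.0000 + 0.0000 - 0.0000 + 0.0000
= 0.9435.

0.943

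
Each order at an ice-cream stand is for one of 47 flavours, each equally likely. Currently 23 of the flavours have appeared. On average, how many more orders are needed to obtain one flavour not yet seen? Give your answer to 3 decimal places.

The number of orders until the next new flavour is geometric with success probability 24/47, so its mean is 47/24.
E = 47/24 = 1.9583.

1.958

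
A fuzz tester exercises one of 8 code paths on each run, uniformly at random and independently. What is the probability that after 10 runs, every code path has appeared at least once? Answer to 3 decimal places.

Let A_i be the event that code path i is missing after 10 runs. By inclusion–exclusion on the A_i,
P(all seen) = Σ_{j=0}^{8} (-1)^j C(8,j)((8-j)/8)^10
= 1.0000 - 2.1046 + 1.5768 - 0.5093 + 0.0684 - 0.0031 + 0.0000 - 0.0000 + 0.0000
= 0.0282.

0.028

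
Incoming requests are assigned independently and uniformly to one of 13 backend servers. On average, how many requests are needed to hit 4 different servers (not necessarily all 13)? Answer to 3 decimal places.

With k distinct servers already seen, the next new one arrives after an expected 13/(13-k) requests.
Sum over k = 0,...,3: E = 13/13 + 13/12 + 13/11 + 13/10 = 4.5652.

4.565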